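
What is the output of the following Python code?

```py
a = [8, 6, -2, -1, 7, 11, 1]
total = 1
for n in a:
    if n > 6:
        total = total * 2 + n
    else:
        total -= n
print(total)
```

n=8: >6, total = 1*2+8 = 10
n=6: not >6, total = 10-6 = 4
n=-2: not >6, total = 4-(-2) = 6
n=-1: not >6, total = 6-(-1) = 7
n=7: >6, total = 7*2+7 = 21
n=11: >6, total = 21*2+11 = 53
n=1: not >6, total = 53-1 = 52

52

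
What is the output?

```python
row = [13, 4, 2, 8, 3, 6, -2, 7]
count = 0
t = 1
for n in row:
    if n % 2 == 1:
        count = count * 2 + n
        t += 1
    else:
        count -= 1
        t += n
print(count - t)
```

n=13: odd, count = 0*2+13 = 13; t=2
n=4: not odd, count = 13-1 = 12; t=6
n=2: not odd, count = 12-1 = 11; t=8
n=8: not odd, count = 11-1 = 10; t=16
n=3: odd, count = 10*2+3 = 23; t=17
n=6: not odd, count = 23-1 = 22; t=23
n=-2: not odd, count = 22-1 = 21; t=21
n=7: odd, count = 21*2+7 = 49; t=22
count-t = 49-22 = 27

27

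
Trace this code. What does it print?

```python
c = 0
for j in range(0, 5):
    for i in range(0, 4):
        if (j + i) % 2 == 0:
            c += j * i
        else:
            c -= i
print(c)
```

12

j=0,i=0: even sum, c = 0+0 = 0
j=0,i=1: odd sum, c = 0-1 = -1
j=0,i=2: even sum, c = (-1)+0 = -1
j=0,i=3: odd sum, c = (-1)-3 = -4
j=1,i=0: odd sum, c = (-4)-0 = -4
j=1,i=1: even sum, c = (-4)+1 = -3
j=1,i=2: odd sum, c = (-3)-2 = -5
j=1,i=3: even sum, c = (-5)+3 = -2
j=2,i=0: even sum, c = (-2)+0 = -2
j=2,i=1: odd sum, c = (-2)-1 = -3
j=2,i=2: even sum, c = (-3)+4 = 1
j=2,i=3: odd sum, c = 1-3 = -2
j=3,i=0: odd sum, c = (-2)-0 = -2
j=3,i=1: even sum, c = (-2)+3 = 1
j=3,i=2: odd sum, c = 1-2 = -1
j=3,i=3: even sum, c = (-1)+9 = 8
j=4,i=0: even sum, c = 8+0 = 8
j=4,i=1: odd sum, c = 8-1 = 7
j=4,i=2: even sum, c = 7+8 = 15
j=4,i=3: odd sum, c = 15-3 = 12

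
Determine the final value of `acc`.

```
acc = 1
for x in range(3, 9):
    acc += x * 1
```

34

x=3: acc = 1+3*1 = 4
x=4: acc = 4+4*1 = 8
x=5: acc = 8+5*1 = 13
x=6: acc = 13+6*1 = 19
x=7: acc = 19+7*1 = 26
x=8: acc = 26+8*1 = 34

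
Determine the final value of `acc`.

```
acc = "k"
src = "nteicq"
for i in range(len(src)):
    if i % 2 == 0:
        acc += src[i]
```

i=0: add 'n' → 'kn'
i=1: skip
i=2: add 'e' → 'kne'
i=3: skip
i=4: add 'c' → 'knec'
i=5: skip

'knec'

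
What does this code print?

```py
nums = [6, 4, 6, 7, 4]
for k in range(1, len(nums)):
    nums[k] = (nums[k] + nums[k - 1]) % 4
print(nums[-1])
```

k=1: nums[1] = (4+6)%4 = 2 → [6, 2, 6, 7, 4]
k=2: nums[2] = (6+2)%4 = 0 → [6, 2, 0, 7, 4]
k=3: nums[3] = (7+0)%4 = 3 → [6, 2, 0, 3, 4]
k=4: nums[4] = (4+3)%4 = 3 → [6, 2, 0, 3, 3]

3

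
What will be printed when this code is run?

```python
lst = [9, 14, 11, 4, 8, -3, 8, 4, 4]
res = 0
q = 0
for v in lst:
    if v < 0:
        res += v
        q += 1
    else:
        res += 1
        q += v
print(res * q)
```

v=9: not <0, res = 0+1 = 1; q=9
v=14: not <0, res = 1+1 = 2; q=23
v=11: not <0, res = 2+1 = 3; q=34
v=4: not <0, res = 3+1 = 4; q=38
v=8: not <0, res = 4+1 = 5; q=46
v=-3: <0, res = 5+(-3) = 2; q=47
v=8: not <0, res = 2+1 = 3; q=55
v=4: not <0, res = 3+1 = 4; q=59
v=4: not <0, res = 4+1 = 5; q=63
res*q = 5*63 = 315

315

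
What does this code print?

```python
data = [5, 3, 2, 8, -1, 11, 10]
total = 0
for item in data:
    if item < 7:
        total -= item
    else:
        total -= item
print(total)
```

item=5: <7, total = 0-5 = -5
item=3: <7, total = (-5)-3 = -8
item=2: <7, total = (-8)-2 = -10
item=8: not <7, total = (-10)-8 = -18
item=-1: <7, total = (-18)-(-1) = -17
item=11: not <7, total = (-17)-11 = -28
item=10: not <7, total = (-28)-10 = -38

-38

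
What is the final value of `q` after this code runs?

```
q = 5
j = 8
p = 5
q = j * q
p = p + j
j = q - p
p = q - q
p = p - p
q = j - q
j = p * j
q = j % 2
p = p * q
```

q = 8*5 = 40
p = 5+8 = 13
j = 40-13 = 27
p = 40-40 = 0
p = 0-0 = 0
q = 27-40 = -13
j = 0*27 = 0
q = 0%2 = 0
p = 0*0 = 0

0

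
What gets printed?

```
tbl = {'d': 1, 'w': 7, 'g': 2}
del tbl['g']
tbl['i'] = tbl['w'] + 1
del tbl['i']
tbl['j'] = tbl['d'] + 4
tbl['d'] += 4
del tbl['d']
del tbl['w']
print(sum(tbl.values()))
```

del 'g' → {'d': 1, 'w': 7}
tbl['i'] = tbl['w']+1 = 8 → {'d': 1, 'w': 7, 'i': 8}
del 'i' → {'d': 1, 'w': 7}
tbl['j'] = tbl['d']+4 = 5 → {'d': 1, 'w': 7, 'j': 5}
tbl['d'] = 1+4 = 5 → {'d': 5, 'w': 7, 'j': 5}
del 'd' → {'w': 7, 'j': 5}
del 'w' → {'j': 5}
sum of values = 5

5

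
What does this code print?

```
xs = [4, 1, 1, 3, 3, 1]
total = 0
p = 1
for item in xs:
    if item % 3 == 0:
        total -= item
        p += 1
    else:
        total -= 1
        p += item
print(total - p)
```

item=4: not %3==0, total = 0-1 = -1; p=5
item=1: not %3==0, total = (-1)-1 = -2; p=6
item=1: not %3==0, total = (-2)-1 = -3; p=7
item=3: %3==0, total = (-3)-3 = -6; p=8
item=3: %3==0, total = (-6)-3 = -9; p=9
item=1: not %3==0, total = (-9)-1 = -10; p=10
total-p = (-10)-10 = -20

-20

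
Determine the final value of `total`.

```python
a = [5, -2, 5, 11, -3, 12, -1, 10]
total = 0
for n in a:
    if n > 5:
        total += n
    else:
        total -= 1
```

n=5: not >5, total = 0-1 = -1
n=-2: not >5, total = (-1)-1 = -2
n=5: not >5, total = (-2)-1 = -3
n=11: >5, total = (-3)+11 = 8
n=-3: not >5, total = 8-1 = 7
n=12: >5, total = 7+12 = 19
n=-1: not >5, total = 19-1 = 18
n=10: >5, total = 18+10 = 28

28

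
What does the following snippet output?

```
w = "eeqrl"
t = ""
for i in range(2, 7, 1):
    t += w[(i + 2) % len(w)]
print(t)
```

i=2: add w[4]='l' → 'l'
i=3: add w[0]='e' → 'le'
i=4: add w[1]='e' → 'lee'
i=5: add w[2]='q' → 'leeq'
i=6: add w[3]='r' → 'leeqr'

leeqr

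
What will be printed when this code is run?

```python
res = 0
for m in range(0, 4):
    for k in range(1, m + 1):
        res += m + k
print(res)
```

m=1,k=1: res = 0+2 = 2
m=2,k=1: res = 2+3 = 5
m=2,k=2: res = 5+4 = 9
m=3,k=1: res = 9+4 = 13
m=3,k=2: res = 13+5 = 18
m=3,k=3: res = 18+6 = 24

24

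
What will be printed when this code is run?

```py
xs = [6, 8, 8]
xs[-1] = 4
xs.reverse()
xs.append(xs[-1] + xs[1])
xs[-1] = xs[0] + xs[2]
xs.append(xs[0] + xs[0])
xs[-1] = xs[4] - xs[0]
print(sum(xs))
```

32

xs[-1] = 4 → [6, 8, 4]
reverse → [4, 8, 6]
append xs[-1]+xs[1] = 6+8 = 14 → [4, 8, 6, 14]
xs[-1] = xs[0]+xs[2] = 4+6 = 10 → [4, 8, 6, 10]
append xs[0]+xs[0] = 4+4 = 8 → [4, 8, 6, 10, 8]
xs[-1] = xs[4]-xs[0] = 8-4 = 4 → [4, 8, 6, 10, 4]
sum = 32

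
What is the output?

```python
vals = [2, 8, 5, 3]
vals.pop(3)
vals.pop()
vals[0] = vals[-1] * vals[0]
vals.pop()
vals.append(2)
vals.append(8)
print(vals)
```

[16, 2, 8]

pop(3) removes 3 → [2, 8, 5]
pop() removes 5 → [2, 8]
vals[0] = vals[-1]*vals[0] = 8*2 = 16 → [16, 8]
pop() removes 8 → [16]
append 2 → [16, 2]
append 8 → [16, 2, 8]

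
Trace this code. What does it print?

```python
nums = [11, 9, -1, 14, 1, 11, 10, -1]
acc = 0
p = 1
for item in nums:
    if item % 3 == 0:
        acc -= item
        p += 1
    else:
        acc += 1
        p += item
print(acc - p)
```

item=11: not %3==0, acc = 0+1 = 1; p=12
item=9: %3==0, acc = 1-9 = -8; p=13
item=-1: not %3==0, acc = (-8)+1 = -7; p=12
item=14: not %3==0, acc = (-7)+1 = -6; p=26
item=1: not %3==0, acc = (-6)+1 = -5; p=27
item=11: not %3==0, acc = (-5)+1 = -4; p=38
item=10: not %3==0, acc = (-4)+1 = -3; p=48
item=-1: not %3==0, acc = (-3)+1 = -2; p=47
acc-p = (-2)-47 = -49

-49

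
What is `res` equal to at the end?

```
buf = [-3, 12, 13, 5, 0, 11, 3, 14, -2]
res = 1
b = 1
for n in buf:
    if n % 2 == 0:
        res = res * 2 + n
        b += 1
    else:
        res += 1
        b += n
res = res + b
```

n=-3: not even, res = 1+1 = 2; b=-2
n=12: even, res = 2*2+12 = 16; b=-1
n=13: not even, res = 16+1 = 17; b=12
n=5: not even, res = 17+1 = 18; b=17
n=0: even, res = 18*2+0 = 36; b=18
n=11: not even, res = 36+1 = 37; b=29
n=3: not even, res = 37+1 = 38; b=32
n=14: even, res = 38*2+14 = 90; b=33
n=-2: even, res = 90*2+(-2) = 178; b=34
res+b = 178+34 = 212

212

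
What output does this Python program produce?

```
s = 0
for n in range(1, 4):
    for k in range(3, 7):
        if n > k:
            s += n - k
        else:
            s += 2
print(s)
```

n=1,k=3: not 1>3, s = 0+2 = 2
n=1,k=4: not 1>4, s = 2+2 = 4
n=1,k=5: not 1>5, s = 4+2 = 6
n=1,k=6: not 1>6, s = 6+2 = 8
n=2,k=3: not 2>3, s = 8+2 = 10
n=2,k=4: not 2>4, s = 10+2 = 12
n=2,k=5: not 2>5, s = 12+2 = 14
n=2,k=6: not 2>6, s = 14+2 = 16
n=3,k=3: not 3>3, s = 16+2 = 18
n=3,k=4: not 3>4, s = 18+2 = 20
n=3,k=5: not 3>5, s = 20+2 = 22
n=3,k=6: not 3>6, s = 22+2 = 24

24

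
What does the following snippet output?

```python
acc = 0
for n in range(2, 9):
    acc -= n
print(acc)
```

-35

n=2: acc = 0-2 = -2
n=3: acc = (-2)-3 = -5
n=4: acc = (-5)-4 = -9
n=5: acc = (-9)-5 = -14
n=6: acc = (-14)-6 = -20
n=7: acc = (-20)-7 = -27
n=8: acc = (-27)-8 = -35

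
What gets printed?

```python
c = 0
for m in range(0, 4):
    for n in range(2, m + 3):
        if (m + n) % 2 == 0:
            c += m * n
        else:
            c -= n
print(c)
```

28

m=0,n=2: even sum, c = 0+0 = 0
m=1,n=2: odd sum, c = 0-2 = -2
m=1,n=3: even sum, c = (-2)+3 = 1
m=2,n=2: even sum, c = 1+4 = 5
m=2,n=3: odd sum, c = 5-3 = 2
m=2,n=4: even sum, c = 2+8 = 10
m=3,n=2: odd sum, c = 10-2 = 8
m=3,n=3: even sum, c = 8+9 = 17
m=3,n=4: odd sum, c = 17-4 = 13
m=3,n=5: even sum, c = 13+15 = 28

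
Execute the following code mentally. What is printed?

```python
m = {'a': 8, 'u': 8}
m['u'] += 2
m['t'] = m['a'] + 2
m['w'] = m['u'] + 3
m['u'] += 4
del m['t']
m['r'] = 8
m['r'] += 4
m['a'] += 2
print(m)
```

{'a': 10, 'u': 14, 'w': 13, 'r': 12}

m['u'] = 8+2 = 10 → {'a': 8, 'u': 10}
m['t'] = m['a']+2 = 10 → {'a': 8, 'u': 10, 't': 10}
m['w'] = m['u']+3 = 13 → {'a': 8, 'u': 10, 't': 10, 'w': 13}
m['u'] = 10+4 = 14 → {'a': 8, 'u': 14, 't': 10, 'w': 13}
del 't' → {'a': 8, 'u': 14, 'w': 13}
m['r'] = 8 → {'a': 8, 'u': 14, 'w': 13, 'r': 8}
m['r'] = 8+4 = 12 → {'a': 8, 'u': 14, 'w': 13, 'r': 12}
m['a'] = 8+2 = 10 → {'a': 10, 'u': 14, 'w': 13, 'r': 12}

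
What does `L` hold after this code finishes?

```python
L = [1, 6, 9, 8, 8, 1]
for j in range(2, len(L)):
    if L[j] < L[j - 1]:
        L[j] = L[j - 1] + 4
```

j=2: 9>=6, unchanged → [1, 6, 9, 8, 8, 1]
j=3: 8<9, L[3] = 9+4 = 13 → [1, 6, 9, 13, 8, 1]
j=4: 8<13, L[4] = 13+4 = 17 → [1, 6, 9, 13, 17, 1]
j=5: 1<17, L[5] = 17+4 = 21 → [1, 6, 9, 13, 17, 21]

[1, 6, 9, 13, 17, 21]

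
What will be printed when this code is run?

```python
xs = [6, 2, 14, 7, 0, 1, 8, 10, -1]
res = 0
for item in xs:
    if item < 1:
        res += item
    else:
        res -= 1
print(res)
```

item=6: not <1, res = 0-1 = -1
item=2: not <1, res = (-1)-1 = -2
item=14: not <1, res = (-2)-1 = -3
item=7: not <1, res = (-3)-1 = -4
item=0: <1, res = (-4)+0 = -4
item=1: not <1, res = (-4)-1 = -5
item=8: not <1, res = (-5)-1 = -6
item=10: not <1, res = (-6)-1 = -7
item=-1: <1, res = (-7)+(-1) = -8

-8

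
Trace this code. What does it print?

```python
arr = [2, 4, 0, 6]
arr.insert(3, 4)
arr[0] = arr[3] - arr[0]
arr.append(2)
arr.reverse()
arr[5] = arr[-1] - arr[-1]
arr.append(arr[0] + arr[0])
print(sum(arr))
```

20

insert 4 at 3 → [2, 4, 0, 4, 6]
arr[0] = arr[3]-arr[0] = 4-2 = 2 → [2, 4, 0, 4, 6]
append 2 → [2, 4, 0, 4, 6, 2]
reverse → [2, 6, 4, 0, 4, 2]
arr[5] = arr[-1]-arr[-1] = 2-2 = 0 → [2, 6, 4, 0, 4, 0]
append arr[0]+arr[0] = 2+2 = 4 → [2, 6, 4, 0, 4, 0, 4]
sum = 20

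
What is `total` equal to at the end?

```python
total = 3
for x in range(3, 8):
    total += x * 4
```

x=3: total = 3+3*4 = 15
x=4: total = 15+4*4 = 31
x=5: total = 31+5*4 = 51
x=6: total = 51+6*4 = 75
x=7: total = 75+7*4 = 103

103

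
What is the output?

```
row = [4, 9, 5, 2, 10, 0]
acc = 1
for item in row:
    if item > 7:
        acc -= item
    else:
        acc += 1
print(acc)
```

item=4: not >7, acc = 1+1 = 2
item=9: >7, acc = 2-9 = -7
item=5: not >7, acc = (-7)+1 = -6
item=2: not >7, acc = (-6)+1 = -5
item=10: >7, acc = (-5)-10 = -15
item=0: not >7, acc = (-15)+1 = -14

-14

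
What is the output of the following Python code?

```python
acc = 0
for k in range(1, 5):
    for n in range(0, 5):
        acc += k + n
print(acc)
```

k=1,n=0: acc = 0+1 = 1
k=1,n=1: acc = 1+2 = 3
k=1,n=2: acc = 3+3 = 6
k=1,n=3: acc = 6+4 = 10
k=1,n=4: acc = 10+5 = 15
k=2,n=0: acc = 15+2 = 17
k=2,n=1: acc = 17+3 = 20
k=2,n=2: acc = 20+4 = 24
k=2,n=3: acc = 24+5 = 29
k=2,n=4: acc = 29+6 = 35
k=3,n=0: acc = 35+3 = 38
k=3,n=1: acc = 38+4 = 42
k=3,n=2: acc = 42+5 = 47
k=3,n=3: acc = 47+6 = 53
k=3,n=4: acc = 53+7 = 60
k=4,n=0: acc = 60+4 = 64
k=4,n=1: acc = 64+5 = 69
k=4,n=2: acc = 69+6 = 75
k=4,n=3: acc = 75+7 = 82
k=4,n=4: acc = 82+8 = 90

90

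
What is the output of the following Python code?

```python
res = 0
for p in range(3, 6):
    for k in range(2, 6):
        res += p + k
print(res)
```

90

p=3,k=2: res = 0+5 = 5
p=3,k=3: res = 5+6 = 11
p=3,k=4: res = 11+7 = 18
p=3,k=5: res = 18+8 = 26
p=4,k=2: res = 26+6 = 32
p=4,k=3: res = 32+7 = 39
p=4,k=4: res = 39+8 = 47
p=4,k=5: res = 47+9 = 56
p=5,k=2: res = 56+7 = 63
p=5,k=3: res = 63+8 = 71
p=5,k=4: res = 71+9 = 80
p=5,k=5: res = 80+10 = 90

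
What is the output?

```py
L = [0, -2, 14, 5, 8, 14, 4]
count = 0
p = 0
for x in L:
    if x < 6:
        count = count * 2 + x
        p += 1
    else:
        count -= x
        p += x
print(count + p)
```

x=0: <6, count = 0*2+0 = 0; p=1
x=-2: <6, count = 0*2+(-2) = -2; p=2
x=14: not <6, count = (-2)-14 = -16; p=16
x=5: <6, count = (-16)*2+5 = -27; p=17
x=8: not <6, count = (-27)-8 = -35; p=25
x=14: not <6, count = (-35)-14 = -49; p=39
x=4: <6, count = (-49)*2+4 = -94; p=40
count+p = (-94)+40 = -54

-54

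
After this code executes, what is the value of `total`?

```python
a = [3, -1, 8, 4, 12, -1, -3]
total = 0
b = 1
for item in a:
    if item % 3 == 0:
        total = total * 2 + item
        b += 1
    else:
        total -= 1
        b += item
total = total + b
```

33

item=3: %3==0, total = 0*2+3 = 3; b=2
item=-1: not %3==0, total = 3-1 = 2; b=1
item=8: not %3==0, total = 2-1 = 1; b=9
item=4: not %3==0, total = 1-1 = 0; b=13
item=12: %3==0, total = 0*2+12 = 12; b=14
item=-1: not %3==0, total = 12-1 = 11; b=13
item=-3: %3==0, total = 11*2+(-3) = 19; b=14
total+b = 19+14 = 33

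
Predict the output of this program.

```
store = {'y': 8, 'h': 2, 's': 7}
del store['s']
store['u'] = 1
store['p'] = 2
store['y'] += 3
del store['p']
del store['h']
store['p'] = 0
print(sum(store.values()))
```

del 's' → {'y': 8, 'h': 2}
store['u'] = 1 → {'y': 8, 'h': 2, 'u': 1}
store['p'] = 2 → {'y': 8, 'h': 2, 'u': 1, 'p': 2}
store['y'] = 8+3 = 11 → {'y': 11, 'h': 2, 'u': 1, 'p': 2}
del 'p' → {'y': 11, 'h': 2, 'u': 1}
del 'h' → {'y': 11, 'u': 1}
store['p'] = 0 → {'y': 11, 'u': 1, 'p': 0}
sum of values = 12

12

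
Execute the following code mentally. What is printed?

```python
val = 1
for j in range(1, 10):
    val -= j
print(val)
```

-44

j=1: val = 1-1 = 0
j=2: val = 0-2 = -2
j=3: val = (-2)-3 = -5
j=4: val = (-5)-4 = -9
j=5: val = (-9)-5 = -14
j=6: val = (-14)-6 = -20
j=7: val = (-20)-7 = -27
j=8: val = (-27)-8 = -35
j=9: val = (-35)-9 = -44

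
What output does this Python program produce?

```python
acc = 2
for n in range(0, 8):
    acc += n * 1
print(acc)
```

n=0: acc = 2+0*1 = 2
n=1: acc = 2+1*1 = 3
n=2: acc = 3+2*1 = 5
n=3: acc = 5+3*1 = 8
n=4: acc = 8+4*1 = 12
n=5: acc = 12+5*1 = 17
n=6: acc = 17+6*1 = 23
n=7: acc = 23+7*1 = 30

30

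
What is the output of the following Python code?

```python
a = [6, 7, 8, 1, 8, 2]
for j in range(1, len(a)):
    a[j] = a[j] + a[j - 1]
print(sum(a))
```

124

j=1: a[1] = 7+6 = 13 → [6, 13, 8, 1, 8, 2]
j=2: a[2] = 8+13 = 21 → [6, 13, 21, 1, 8, 2]
j=3: a[3] = 1+21 = 22 → [6, 13, 21, 22, 8, 2]
j=4: a[4] = 8+22 = 30 → [6, 13, 21, 22, 30, 2]
j=5: a[5] = 2+30 = 32 → [6, 13, 21, 22, 30, 32]
sum = 124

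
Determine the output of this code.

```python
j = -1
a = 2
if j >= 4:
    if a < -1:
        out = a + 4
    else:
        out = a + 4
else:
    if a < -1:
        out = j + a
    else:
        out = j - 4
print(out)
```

-5

j=-1, a=2
j >= 4 is False; a < -1 is False
→ out = j - 4 = -5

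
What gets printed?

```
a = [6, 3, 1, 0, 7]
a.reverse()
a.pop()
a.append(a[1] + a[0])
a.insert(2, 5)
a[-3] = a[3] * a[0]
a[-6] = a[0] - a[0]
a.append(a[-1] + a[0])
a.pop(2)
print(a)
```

[0, 0, 7, 3, 7, 7]

reverse → [7, 0, 1, 3, 6]
pop() removes 6 → [7, 0, 1, 3]
append a[1]+a[0] = 0+7 = 7 → [7, 0, 1, 3, 7]
insert 5 at 2 → [7, 0, 5, 1, 3, 7]
a[-3] = a[3]*a[0] = 1*7 = 7 → [7, 0, 5, 7, 3, 7]
a[-6] = a[0]-a[0] = 7-7 = 0 → [0, 0, 5, 7, 3, 7]
append a[-1]+a[0] = 7+0 = 7 → [0, 0, 5, 7, 3, 7, 7]
pop(2) removes 5 → [0, 0, 7, 3, 7, 7]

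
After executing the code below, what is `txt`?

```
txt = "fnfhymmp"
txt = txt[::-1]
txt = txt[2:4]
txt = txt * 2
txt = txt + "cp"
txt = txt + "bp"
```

'mymycpbp'

reverse → 'pmmyhfnf'
slice [2:4] → 'my'
repeat ×2 → 'mymy'
+ 'cp' → 'mymycp'
+ 'bp' → 'mymycpbp'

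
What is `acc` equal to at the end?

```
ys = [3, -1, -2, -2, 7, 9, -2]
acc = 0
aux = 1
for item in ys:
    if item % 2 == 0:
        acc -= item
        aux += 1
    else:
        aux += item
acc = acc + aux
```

item=3: not even; aux=4
item=-1: not even; aux=3
item=-2: even, acc = 0-(-2) = 2; aux=4
item=-2: even, acc = 2-(-2) = 4; aux=5
item=7: not even; aux=12
item=9: not even; aux=21
item=-2: even, acc = 4-(-2) = 6; aux=22
acc+aux = 6+22 = 28

28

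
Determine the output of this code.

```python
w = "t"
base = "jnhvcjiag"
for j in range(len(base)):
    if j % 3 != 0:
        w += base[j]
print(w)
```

tnhcjag

j=0: skip
j=1: add 'n' → 'tn'
j=2: add 'h' → 'tnh'
j=3: skip
j=4: add 'c' → 'tnhc'
j=5: add 'j' → 'tnhcj'
j=6: skip
j=7: add 'a' → 'tnhcja'
j=8: add 'g' → 'tnhcjag'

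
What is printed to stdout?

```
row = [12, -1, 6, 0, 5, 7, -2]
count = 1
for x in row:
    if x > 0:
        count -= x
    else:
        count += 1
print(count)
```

-26

x=12: >0, count = 1-12 = -11
x=-1: not >0, count = (-11)+1 = -10
x=6: >0, count = (-10)-6 = -16
x=0: not >0, count = (-16)+1 = -15
x=5: >0, count = (-15)-5 = -20
x=7: >0, count = (-20)-7 = -27
x=-2: not >0, count = (-27)+1 = -26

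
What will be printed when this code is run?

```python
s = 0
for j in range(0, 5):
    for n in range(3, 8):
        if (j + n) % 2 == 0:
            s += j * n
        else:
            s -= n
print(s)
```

j=0,n=3: odd sum, s = 0-3 = -3
j=0,n=4: even sum, s = (-3)+0 = -3
j=0,n=5: odd sum, s = (-3)-5 = -8
j=0,n=6: even sum, s = (-8)+0 = -8
j=0,n=7: odd sum, s = (-8)-7 = -15
j=1,n=3: even sum, s = (-15)+3 = -12
j=1,n=4: odd sum, s = (-12)-4 = -16
j=1,n=5: even sum, s = (-16)+5 = -11
j=1,n=6: odd sum, s = (-11)-6 = -17
j=1,n=7: even sum, s = (-17)+7 = -10
j=2,n=3: odd sum, s = (-10)-3 = -13
j=2,n=4: even sum, s = (-13)+8 = -5
j=2,n=5: odd sum, s = (-5)-5 = -10
j=2,n=6: even sum, s = (-10)+12 = 2
j=2,n=7: odd sum, s = 2-7 = -5
j=3,n=3: even sum, s = (-5)+9 = 4
j=3,n=4: odd sum, s = 4-4 = 0
j=3,n=5: even sum, s = 0+15 = 15
j=3,n=6: odd sum, s = 15-6 = 9
j=3,n=7: even sum, s = 9+21 = 30
j=4,n=3: odd sum, s = 30-3 = 27
j=4,n=4: even sum, s = 27+16 = 43
j=4,n=5: odd sum, s = 43-5 = 38
j=4,n=6: even sum, s = 38+24 = 62
j=4,n=7: odd sum, s = 62-7 = 55

55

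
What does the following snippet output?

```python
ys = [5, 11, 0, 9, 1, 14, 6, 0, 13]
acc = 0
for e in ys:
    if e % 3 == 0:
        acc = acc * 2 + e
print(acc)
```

48

e=5: not %3==0
e=11: not %3==0
e=0: %3==0, acc = 0*2+0 = 0
e=9: %3==0, acc = 0*2+9 = 9
e=1: not %3==0
e=14: not %3==0
e=6: %3==0, acc = 9*2+6 = 24
e=0: %3==0, acc = 24*2+0 = 48
e=13: not %3==0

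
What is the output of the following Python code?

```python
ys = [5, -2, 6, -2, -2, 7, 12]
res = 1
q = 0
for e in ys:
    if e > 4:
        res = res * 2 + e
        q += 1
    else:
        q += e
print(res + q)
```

104

e=5: >4, res = 1*2+5 = 7; q=1
e=-2: not >4; q=-1
e=6: >4, res = 7*2+6 = 20; q=0
e=-2: not >4; q=-2
e=-2: not >4; q=-4
e=7: >4, res = 20*2+7 = 47; q=-3
e=12: >4, res = 47*2+12 = 106; q=-2
res+q = 106+(-2) = 104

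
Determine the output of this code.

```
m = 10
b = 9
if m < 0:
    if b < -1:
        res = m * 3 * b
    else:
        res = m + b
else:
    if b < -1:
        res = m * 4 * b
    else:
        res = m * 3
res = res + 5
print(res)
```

35

m=10, b=9
m < 0 is False; b < -1 is False
→ res = m * 3 = 30
res = 30+5 = 35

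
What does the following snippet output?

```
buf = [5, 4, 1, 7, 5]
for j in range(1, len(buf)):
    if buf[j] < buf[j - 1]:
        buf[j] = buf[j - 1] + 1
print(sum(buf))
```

33

j=1: 4<5, buf[1] = 5+1 = 6 → [5, 6, 1, 7, 5]
j=2: 1<6, buf[2] = 6+1 = 7 → [5, 6, 7, 7, 5]
j=3: 7>=7, unchanged → [5, 6, 7, 7, 5]
j=4: 5<7, buf[4] = 7+1 = 8 → [5, 6, 7, 7, 8]
sum = 33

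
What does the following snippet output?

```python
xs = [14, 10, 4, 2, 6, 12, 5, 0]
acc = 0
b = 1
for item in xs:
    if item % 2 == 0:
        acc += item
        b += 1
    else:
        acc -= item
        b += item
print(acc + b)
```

56

item=14: even, acc = 0+14 = 14; b=2
item=10: even, acc = 14+10 = 24; b=3
item=4: even, acc = 24+4 = 28; b=4
item=2: even, acc = 28+2 = 30; b=5
item=6: even, acc = 30+6 = 36; b=6
item=12: even, acc = 36+12 = 48; b=7
item=5: not even, acc = 48-5 = 43; b=12
item=0: even, acc = 43+0 = 43; b=13
acc+b = 43+13 = 56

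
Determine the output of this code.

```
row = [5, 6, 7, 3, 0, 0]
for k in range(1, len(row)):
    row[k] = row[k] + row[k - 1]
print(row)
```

k=1: row[1] = 6+5 = 11 → [5, 11, 7, 3, 0, 0]
k=2: row[2] = 7+11 = 18 → [5, 11, 18, 3, 0, 0]
k=3: row[3] = 3+18 = 21 → [5, 11, 18, 21, 0, 0]
k=4: row[4] = 0+21 = 21 → [5, 11, 18, 21, 21, 0]
k=5: row[5] = 0+21 = 21 → [5, 11, 18, 21, 21, 21]

[5, 11, 18, 21, 21, 21]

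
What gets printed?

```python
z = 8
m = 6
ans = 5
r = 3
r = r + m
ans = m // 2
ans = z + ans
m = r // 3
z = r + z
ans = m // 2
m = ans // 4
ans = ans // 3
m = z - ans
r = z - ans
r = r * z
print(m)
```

r = 3+6 = 9
ans = 6//2 = 3
ans = 8+3 = 11
m = 9//3 = 3
z = 9+8 = 17
ans = 3//2 = 1
m = 1//4 = 0
ans = 1//3 = 0
m = 17-0 = 17
r = 17-0 = 17
r = 17*17 = 289

17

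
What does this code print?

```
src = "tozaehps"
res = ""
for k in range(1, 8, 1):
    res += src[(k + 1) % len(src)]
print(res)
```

zaehpst

k=1: add src[2]='z' → 'z'
k=2: add src[3]='a' → 'za'
k=3: add src[4]='e' → 'zae'
k=4: add src[5]='h' → 'zaeh'
k=5: add src[6]='p' → 'zaehp'
k=6: add src[7]='s' → 'zaehps'
k=7: add src[0]='t' → 'zaehpst'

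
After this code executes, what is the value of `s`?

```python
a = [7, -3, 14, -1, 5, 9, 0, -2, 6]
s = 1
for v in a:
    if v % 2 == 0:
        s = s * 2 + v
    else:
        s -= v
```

v=7: not even, s = 1-7 = -6
v=-3: not even, s = (-6)-(-3) = -3
v=14: even, s = (-3)*2+14 = 8
v=-1: not even, s = 8-(-1) = 9
v=5: not even, s = 9-5 = 4
v=9: not even, s = 4-9 = -5
v=0: even, s = (-5)*2+0 = -10
v=-2: even, s = (-10)*2+(-2) = -22
v=6: even, s = (-22)*2+6 = -38

-38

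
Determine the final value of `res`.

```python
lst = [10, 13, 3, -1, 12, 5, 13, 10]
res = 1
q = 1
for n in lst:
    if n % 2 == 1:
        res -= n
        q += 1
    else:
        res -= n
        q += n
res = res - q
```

n=10: not odd, res = 1-10 = -9; q=11
n=13: odd, res = (-9)-13 = -22; q=12
n=3: odd, res = (-22)-3 = -25; q=13
n=-1: odd, res = (-25)-(-1) = -24; q=14
n=12: not odd, res = (-24)-12 = -36; q=26
n=5: odd, res = (-36)-5 = -41; q=27
n=13: odd, res = (-41)-13 = -54; q=28
n=10: not odd, res = (-54)-10 = -64; q=38
res-q = (-64)-38 = -102

-102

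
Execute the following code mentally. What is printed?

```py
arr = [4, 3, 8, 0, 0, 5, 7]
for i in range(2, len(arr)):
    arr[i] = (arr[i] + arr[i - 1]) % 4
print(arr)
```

i=2: arr[2] = (8+3)%4 = 3 → [4, 3, 3, 0, 0, 5, 7]
i=3: arr[3] = (0+3)%4 = 3 → [4, 3, 3, 3, 0, 5, 7]
i=4: arr[4] = (0+3)%4 = 3 → [4, 3, 3, 3, 3, 5, 7]
i=5: arr[5] = (5+3)%4 = 0 → [4, 3, 3, 3, 3, 0, 7]
i=6: arr[6] = (7+0)%4 = 3 → [4, 3, 3, 3, 3, 0, 3]

[4, 3, 3, 3, 3, 0, 3]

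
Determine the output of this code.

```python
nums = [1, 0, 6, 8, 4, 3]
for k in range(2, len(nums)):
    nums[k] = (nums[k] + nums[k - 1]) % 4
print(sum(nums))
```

k=2: nums[2] = (6+0)%4 = 2 → [1, 0, 2, 8, 4, 3]
k=3: nums[3] = (8+2)%4 = 2 → [1, 0, 2, 2, 4, 3]
k=4: nums[4] = (4+2)%4 = 2 → [1, 0, 2, 2, 2, 3]
k=5: nums[5] = (3+2)%4 = 1 → [1, 0, 2, 2, 2, 1]
sum = 8

8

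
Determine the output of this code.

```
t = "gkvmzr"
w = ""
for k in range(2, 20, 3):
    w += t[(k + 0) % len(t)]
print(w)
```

vrvrvr

k=2: add t[2]='v' → 'v'
k=5: add t[5]='r' → 'vr'
k=8: add t[2]='v' → 'vrv'
k=11: add t[5]='r' → 'vrvr'
k=14: add t[2]='v' → 'vrvrv'
k=17: add t[5]='r' → 'vrvrvr'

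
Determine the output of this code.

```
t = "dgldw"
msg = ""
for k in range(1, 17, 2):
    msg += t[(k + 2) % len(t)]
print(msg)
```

ddlwgddl

k=1: add t[3]='d' → 'd'
k=3: add t[0]='d' → 'dd'
k=5: add t[2]='l' → 'ddl'
k=7: add t[4]='w' → 'ddlw'
k=9: add t[1]='g' → 'ddlwg'
k=11: add t[3]='d' → 'ddlwgd'
k=13: add t[0]='d' → 'ddlwgdd'
k=15: add t[2]='l' → 'ddlwgddl'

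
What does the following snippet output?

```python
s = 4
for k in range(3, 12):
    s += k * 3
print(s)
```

k=3: s = 4+3*3 = 13
k=4: s = 13+4*3 = 25
k=5: s = 25+5*3 = 40
k=6: s = 40+6*3 = 58
k=7: s = 58+7*3 = 79
k=8: s = 79+8*3 = 103
k=9: s = 103+9*3 = 130
k=10: s = 130+10*3 = 160
k=11: s = 160+11*3 = 193

193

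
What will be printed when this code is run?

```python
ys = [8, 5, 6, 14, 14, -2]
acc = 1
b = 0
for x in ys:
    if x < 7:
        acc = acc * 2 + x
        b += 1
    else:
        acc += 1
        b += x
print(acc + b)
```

x=8: not <7, acc = 1+1 = 2; b=8
x=5: <7, acc = 2*2+5 = 9; b=9
x=6: <7, acc = 9*2+6 = 24; b=10
x=14: not <7, acc = 24+1 = 25; b=24
x=14: not <7, acc = 25+1 = 26; b=38
x=-2: <7, acc = 26*2+(-2) = 50; b=39
acc+b = 50+39 = 89

89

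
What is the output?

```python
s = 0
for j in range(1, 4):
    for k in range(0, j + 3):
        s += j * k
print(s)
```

71

j=1,k=0: s = 0+0 = 0
j=1,k=1: s = 0+1 = 1
j=1,k=2: s = 1+2 = 3
j=1,k=3: s = 3+3 = 6
j=2,k=0: s = 6+0 = 6
j=2,k=1: s = 6+2 = 8
j=2,k=2: s = 8+4 = 12
j=2,k=3: s = 12+6 = 18
j=2,k=4: s = 18+8 = 26
j=3,k=0: s = 26+0 = 26
j=3,k=1: s = 26+3 = 29
j=3,k=2: s = 29+6 = 35
j=3,k=3: s = 35+9 = 44
j=3,k=4: s = 44+12 = 56
j=3,k=5: s = 56+15 = 71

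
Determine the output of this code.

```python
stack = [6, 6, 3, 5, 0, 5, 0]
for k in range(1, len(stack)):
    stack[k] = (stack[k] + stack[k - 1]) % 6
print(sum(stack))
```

k=1: stack[1] = (6+6)%6 = 0 → [6, 0, 3, 5, 0, 5, 0]
k=2: stack[2] = (3+0)%6 = 3 → [6, 0, 3, 5, 0, 5, 0]
k=3: stack[3] = (5+3)%6 = 2 → [6, 0, 3, 2, 0, 5, 0]
k=4: stack[4] = (0+2)%6 = 2 → [6, 0, 3, 2, 2, 5, 0]
k=5: stack[5] = (5+2)%6 = 1 → [6, 0, 3, 2, 2, 1, 0]
k=6: stack[6] = (0+1)%6 = 1 → [6, 0, 3, 2, 2, 1, 1]
sum = 15

15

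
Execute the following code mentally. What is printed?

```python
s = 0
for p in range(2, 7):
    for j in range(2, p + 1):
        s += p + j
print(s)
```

120

p=2,j=2: s = 0+4 = 4
p=3,j=2: s = 4+5 = 9
p=3,j=3: s = 9+6 = 15
p=4,j=2: s = 15+6 = 21
p=4,j=3: s = 21+7 = 28
p=4,j=4: s = 28+8 = 36
p=5,j=2: s = 36+7 = 43
p=5,j=3: s = 43+8 = 51
p=5,j=4: s = 51+9 = 60
p=5,j=5: s = 60+10 = 70
p=6,j=2: s = 70+8 = 78
p=6,j=3: s = 78+9 = 87
p=6,j=4: s = 87+10 = 97
p=6,j=5: s = 97+11 = 108
p=6,j=6: s = 108+12 = 120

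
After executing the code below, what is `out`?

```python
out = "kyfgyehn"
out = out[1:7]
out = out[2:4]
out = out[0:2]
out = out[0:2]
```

'gy'

slice [1:7] → 'yfgyeh'
slice [2:4] → 'gy'
slice [0:2] → 'gy'
slice [0:2] → 'gy'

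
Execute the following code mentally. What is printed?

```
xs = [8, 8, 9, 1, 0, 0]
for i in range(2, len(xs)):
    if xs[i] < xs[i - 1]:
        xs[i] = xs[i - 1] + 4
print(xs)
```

[8, 8, 9, 13, 17, 21]

i=2: 9>=8, unchanged → [8, 8, 9, 1, 0, 0]
i=3: 1<9, xs[3] = 9+4 = 13 → [8, 8, 9, 13, 0, 0]
i=4: 0<13, xs[4] = 13+4 = 17 → [8, 8, 9, 13, 17, 0]
i=5: 0<17, xs[5] = 17+4 = 21 → [8, 8, 9, 13, 17, 21]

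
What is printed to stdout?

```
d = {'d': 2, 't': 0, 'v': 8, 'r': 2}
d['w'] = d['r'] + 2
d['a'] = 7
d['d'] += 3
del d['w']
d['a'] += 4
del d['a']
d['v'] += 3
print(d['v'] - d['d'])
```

6

d['w'] = d['r']+2 = 4 → {'d': 2, 't': 0, 'v': 8, 'r': 2, 'w': 4}
d['a'] = 7 → {'d': 2, 't': 0, 'v': 8, 'r': 2, 'w': 4, 'a': 7}
d['d'] = 2+3 = 5 → {'d': 5, 't': 0, 'v': 8, 'r': 2, 'w': 4, 'a': 7}
del 'w' → {'d': 5, 't': 0, 'v': 8, 'r': 2, 'a': 7}
d['a'] = 7+4 = 11 → {'d': 5, 't': 0, 'v': 8, 'r': 2, 'a': 11}
del 'a' → {'d': 5, 't': 0, 'v': 8, 'r': 2}
d['v'] = 8+3 = 11 → {'d': 5, 't': 0, 'v': 11, 'r': 2}
d['v']-d['d'] = 11-5 = 6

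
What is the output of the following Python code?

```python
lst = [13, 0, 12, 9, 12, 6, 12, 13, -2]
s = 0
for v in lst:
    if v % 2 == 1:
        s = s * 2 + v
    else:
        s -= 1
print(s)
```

v=13: odd, s = 0*2+13 = 13
v=0: not odd, s = 13-1 = 12
v=12: not odd, s = 12-1 = 11
v=9: odd, s = 11*2+9 = 31
v=12: not odd, s = 31-1 = 30
v=6: not odd, s = 30-1 = 29
v=12: not odd, s = 29-1 = 28
v=13: odd, s = 28*2+13 = 69
v=-2: not odd, s = 69-1 = 68

68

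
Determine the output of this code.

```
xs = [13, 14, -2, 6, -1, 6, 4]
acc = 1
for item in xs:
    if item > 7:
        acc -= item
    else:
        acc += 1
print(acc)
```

-21

item=13: >7, acc = 1-13 = -12
item=14: >7, acc = (-12)-14 = -26
item=-2: not >7, acc = (-26)+1 = -25
item=6: not >7, acc = (-25)+1 = -24
item=-1: not >7, acc = (-24)+1 = -23
item=6: not >7, acc = (-23)+1 = -22
item=4: not >7, acc = (-22)+1 = -21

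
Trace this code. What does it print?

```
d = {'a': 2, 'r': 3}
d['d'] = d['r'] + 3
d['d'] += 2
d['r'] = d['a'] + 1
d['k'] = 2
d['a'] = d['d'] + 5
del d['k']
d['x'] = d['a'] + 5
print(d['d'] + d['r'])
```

d['d'] = d['r']+3 = 6 → {'a': 2, 'r': 3, 'd': 6}
d['d'] = 6+2 = 8 → {'a': 2, 'r': 3, 'd': 8}
d['r'] = d['a']+1 = 3 → {'a': 2, 'r': 3, 'd': 8}
d['k'] = 2 → {'a': 2, 'r': 3, 'd': 8, 'k': 2}
d['a'] = d['d']+5 = 13 → {'a': 13, 'r': 3, 'd': 8, 'k': 2}
del 'k' → {'a': 13, 'r': 3, 'd': 8}
d['x'] = d['a']+5 = 18 → {'a': 13, 'r': 3, 'd': 8, 'x': 18}
d['d']+d['r'] = 8+3 = 11

11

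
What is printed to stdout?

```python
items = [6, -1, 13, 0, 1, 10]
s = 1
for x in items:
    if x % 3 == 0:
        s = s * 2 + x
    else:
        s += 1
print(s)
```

x=6: %3==0, s = 1*2+6 = 8
x=-1: not %3==0, s = 8+1 = 9
x=13: not %3==0, s = 9+1 = 10
x=0: %3==0, s = 10*2+0 = 20
x=1: not %3==0, s = 20+1 = 21
x=10: not %3==0, s = 21+1 = 22

22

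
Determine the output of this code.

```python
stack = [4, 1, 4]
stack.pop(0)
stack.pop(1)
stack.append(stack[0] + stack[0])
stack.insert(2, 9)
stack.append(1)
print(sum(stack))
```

13

pop(0) removes 4 → [1, 4]
pop(1) removes 4 → [1]
append stack[0]+stack[0] = 1+1 = 2 → [1, 2]
insert 9 at 2 → [1, 2, 9]
append 1 → [1, 2, 9, 1]
sum = 13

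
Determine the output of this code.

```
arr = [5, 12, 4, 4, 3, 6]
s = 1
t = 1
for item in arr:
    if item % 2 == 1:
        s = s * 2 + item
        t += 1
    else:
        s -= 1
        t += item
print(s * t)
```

290

item=5: odd, s = 1*2+5 = 7; t=2
item=12: not odd, s = 7-1 = 6; t=14
item=4: not odd, s = 6-1 = 5; t=18
item=4: not odd, s = 5-1 = 4; t=22
item=3: odd, s = 4*2+3 = 11; t=23
item=6: not odd, s = 11-1 = 10; t=29
s*t = 10*29 = 290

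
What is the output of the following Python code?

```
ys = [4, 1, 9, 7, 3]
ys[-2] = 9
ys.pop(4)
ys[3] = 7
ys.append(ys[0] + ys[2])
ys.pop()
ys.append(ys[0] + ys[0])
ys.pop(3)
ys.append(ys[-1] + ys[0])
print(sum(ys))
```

ys[-2] = 9 → [4, 1, 9, 9, 3]
pop(4) removes 3 → [4, 1, 9, 9]
ys[3] = 7 → [4, 1, 9, 7]
append ys[0]+ys[2] = 4+9 = 13 → [4, 1, 9, 7, 13]
pop() removes 13 → [4, 1, 9, 7]
append ys[0]+ys[0] = 4+4 = 8 → [4, 1, 9, 7, 8]
pop(3) removes 7 → [4, 1, 9, 8]
append ys[-1]+ys[0] = 8+4 = 12 → [4, 1, 9, 8, 12]
sum = 34

34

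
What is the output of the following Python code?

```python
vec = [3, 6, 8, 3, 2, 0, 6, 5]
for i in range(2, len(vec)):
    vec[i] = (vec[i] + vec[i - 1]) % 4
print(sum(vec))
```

i=2: vec[2] = (8+6)%4 = 2 → [3, 6, 2, 3, 2, 0, 6, 5]
i=3: vec[3] = (3+2)%4 = 1 → [3, 6, 2, 1, 2, 0, 6, 5]
i=4: vec[4] = (2+1)%4 = 3 → [3, 6, 2, 1, 3, 0, 6, 5]
i=5: vec[5] = (0+3)%4 = 3 → [3, 6, 2, 1, 3, 3, 6, 5]
i=6: vec[6] = (6+3)%4 = 1 → [3, 6, 2, 1, 3, 3, 1, 5]
i=7: vec[7] = (5+1)%4 = 2 → [3, 6, 2, 1, 3, 3, 1, 2]
sum = 21

21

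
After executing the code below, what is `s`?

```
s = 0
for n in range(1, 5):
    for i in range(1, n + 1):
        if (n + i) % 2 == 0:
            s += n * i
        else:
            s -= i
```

34

n=1,i=1: even sum, s = 0+1 = 1
n=2,i=1: odd sum, s = 1-1 = 0
n=2,i=2: even sum, s = 0+4 = 4
n=3,i=1: even sum, s = 4+3 = 7
n=3,i=2: odd sum, s = 7-2 = 5
n=3,i=3: even sum, s = 5+9 = 14
n=4,i=1: odd sum, s = 14-1 = 13
n=4,i=2: even sum, s = 13+8 = 21
n=4,i=3: odd sum, s = 21-3 = 18
n=4,i=4: even sum, s = 18+16 = 34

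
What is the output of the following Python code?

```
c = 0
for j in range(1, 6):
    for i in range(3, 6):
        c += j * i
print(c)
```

j=1,i=3: c = 0+3 = 3
j=1,i=4: c = 3+4 = 7
j=1,i=5: c = 7+5 = 12
j=2,i=3: c = 12+6 = 18
j=2,i=4: c = 18+8 = 26
j=2,i=5: c = 26+10 = 36
j=3,i=3: c = 36+9 = 45
j=3,i=4: c = 45+12 = 57
j=3,i=5: c = 57+15 = 72
j=4,i=3: c = 72+12 = 84
j=4,i=4: c = 84+16 = 100
j=4,i=5: c = 100+20 = 120
j=5,i=3: c = 120+15 = 135
j=5,i=4: c = 135+20 = 155
j=5,i=5: c = 155+25 = 180

180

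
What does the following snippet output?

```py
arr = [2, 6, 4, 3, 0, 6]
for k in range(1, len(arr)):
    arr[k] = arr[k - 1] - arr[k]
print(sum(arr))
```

k=1: arr[1] = 2-6 = -4 → [2, -4, 4, 3, 0, 6]
k=2: arr[2] = (-4)-4 = -8 → [2, -4, -8, 3, 0, 6]
k=3: arr[3] = (-8)-3 = -11 → [2, -4, -8, -11, 0, 6]
k=4: arr[4] = (-11)-0 = -11 → [2, -4, -8, -11, -11, 6]
k=5: arr[5] = (-11)-6 = -17 → [2, -4, -8, -11, -11, -17]
sum = -49

-49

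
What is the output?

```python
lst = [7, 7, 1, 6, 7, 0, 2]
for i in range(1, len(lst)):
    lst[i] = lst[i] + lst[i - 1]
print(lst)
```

i=1: lst[1] = 7+7 = 14 → [7, 14, 1, 6, 7, 0, 2]
i=2: lst[2] = 1+14 = 15 → [7, 14, 15, 6, 7, 0, 2]
i=3: lst[3] = 6+15 = 21 → [7, 14, 15, 21, 7, 0, 2]
i=4: lst[4] = 7+21 = 28 → [7, 14, 15, 21, 28, 0, 2]
i=5: lst[5] = 0+28 = 28 → [7, 14, 15, 21, 28, 28, 2]
i=6: lst[6] = 2+28 = 30 → [7, 14, 15, 21, 28, 28, 30]

[7, 14, 15, 21, 28, 28, 30]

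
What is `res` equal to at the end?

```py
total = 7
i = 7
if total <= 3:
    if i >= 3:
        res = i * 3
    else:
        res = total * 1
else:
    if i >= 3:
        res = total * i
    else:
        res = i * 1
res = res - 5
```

44

total=7, i=7
total <= 3 is False; i >= 3 is True
→ res = total * i = 49
res = 49-5 = 44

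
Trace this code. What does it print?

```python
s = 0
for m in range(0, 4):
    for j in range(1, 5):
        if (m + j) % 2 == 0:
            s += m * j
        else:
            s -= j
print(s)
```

8

m=0,j=1: odd sum, s = 0-1 = -1
m=0,j=2: even sum, s = (-1)+0 = -1
m=0,j=3: odd sum, s = (-1)-3 = -4
m=0,j=4: even sum, s = (-4)+0 = -4
m=1,j=1: even sum, s = (-4)+1 = -3
m=1,j=2: odd sum, s = (-3)-2 = -5
m=1,j=3: even sum, s = (-5)+3 = -2
m=1,j=4: odd sum, s = (-2)-4 = -6
m=2,j=1: odd sum, s = (-6)-1 = -7
m=2,j=2: even sum, s = (-7)+4 = -3
m=2,j=3: odd sum, s = (-3)-3 = -6
m=2,j=4: even sum, s = (-6)+8 = 2
m=3,j=1: even sum, s = 2+3 = 5
m=3,j=2: odd sum, s = 5-2 = 3
m=3,j=3: even sum, s = 3+9 = 12
m=3,j=4: odd sum, s = 12-4 = 8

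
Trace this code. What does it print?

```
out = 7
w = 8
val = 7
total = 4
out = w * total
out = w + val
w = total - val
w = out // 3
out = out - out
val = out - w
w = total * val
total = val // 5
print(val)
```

out = 8*4 = 32
out = 8+7 = 15
w = 4-7 = -3
w = 15//3 = 5
out = 15-15 = 0
val = 0-5 = -5
w = 4*(-5) = -20
total = (-5)//5 = -1

-5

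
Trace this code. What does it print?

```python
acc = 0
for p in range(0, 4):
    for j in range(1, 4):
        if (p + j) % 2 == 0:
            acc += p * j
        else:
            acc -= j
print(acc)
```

p=0,j=1: odd sum, acc = 0-1 = -1
p=0,j=2: even sum, acc = (-1)+0 = -1
p=0,j=3: odd sum, acc = (-1)-3 = -4
p=1,j=1: even sum, acc = (-4)+1 = -3
p=1,j=2: odd sum, acc = (-3)-2 = -5
p=1,j=3: even sum, acc = (-5)+3 = -2
p=2,j=1: odd sum, acc = (-2)-1 = -3
p=2,j=2: even sum, acc = (-3)+4 = 1
p=2,j=3: odd sum, acc = 1-3 = -2
p=3,j=1: even sum, acc = (-2)+3 = 1
p=3,j=2: odd sum, acc = 1-2 = -1
p=3,j=3: even sum, acc = (-1)+9 = 8

8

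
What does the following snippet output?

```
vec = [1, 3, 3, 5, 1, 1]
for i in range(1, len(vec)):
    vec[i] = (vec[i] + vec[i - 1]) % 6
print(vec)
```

i=1: vec[1] = (3+1)%6 = 4 → [1, 4, 3, 5, 1, 1]
i=2: vec[2] = (3+4)%6 = 1 → [1, 4, 1, 5, 1, 1]
i=3: vec[3] = (5+1)%6 = 0 → [1, 4, 1, 0, 1, 1]
i=4: vec[4] = (1+0)%6 = 1 → [1, 4, 1, 0, 1, 1]
i=5: vec[5] = (1+1)%6 = 2 → [1, 4, 1, 0, 1, 2]

[1, 4, 1, 0, 1, 2]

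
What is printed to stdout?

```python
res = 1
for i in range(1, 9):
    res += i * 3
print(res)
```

i=1: res = 1+1*3 = 4
i=2: res = 4+2*3 = 10
i=3: res = 10+3*3 = 19
i=4: res = 19+4*3 = 31
i=5: res = 31+5*3 = 46
i=6: res = 46+6*3 = 64
i=7: res = 64+7*3 = 85
i=8: res = 85+8*3 = 109

109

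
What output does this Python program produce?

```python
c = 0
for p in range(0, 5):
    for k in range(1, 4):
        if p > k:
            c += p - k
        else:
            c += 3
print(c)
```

p=0,k=1: not 0>1, c = 0+3 = 3
p=0,k=2: not 0>2, c = 3+3 = 6
p=0,k=3: not 0>3, c = 6+3 = 9
p=1,k=1: not 1>1, c = 9+3 = 12
p=1,k=2: not 1>2, c = 12+3 = 15
p=1,k=3: not 1>3, c = 15+3 = 18
p=2,k=1: 2>1, c = 18+1 = 19
p=2,k=2: not 2>2, c = 19+3 = 22
p=2,k=3: not 2>3, c = 22+3 = 25
p=3,k=1: 3>1, c = 25+2 = 27
p=3,k=2: 3>2, c = 27+1 = 28
p=3,k=3: not 3>3, c = 28+3 = 31
p=4,k=1: 4>1, c = 31+3 = 34
p=4,k=2: 4>2, c = 34+2 = 36
p=4,k=3: 4>3, c = 36+1 = 37

37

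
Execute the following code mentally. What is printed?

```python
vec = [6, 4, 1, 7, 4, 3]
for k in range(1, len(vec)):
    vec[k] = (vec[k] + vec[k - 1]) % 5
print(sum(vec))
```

k=1: vec[1] = (4+6)%5 = 0 → [6, 0, 1, 7, 4, 3]
k=2: vec[2] = (1+0)%5 = 1 → [6, 0, 1, 7, 4, 3]
k=3: vec[3] = (7+1)%5 = 3 → [6, 0, 1, 3, 4, 3]
k=4: vec[4] = (4+3)%5 = 2 → [6, 0, 1, 3, 2, 3]
k=5: vec[5] = (3+2)%5 = 0 → [6, 0, 1, 3, 2, 0]
sum = 12

12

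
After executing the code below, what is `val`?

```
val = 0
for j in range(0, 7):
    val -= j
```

j=0: val = 0-0 = 0
j=1: val = 0-1 = -1
j=2: val = (-1)-2 = -3
j=3: val = (-3)-3 = -6
j=4: val = (-6)-4 = -10
j=5: val = (-10)-5 = -15
j=6: val = (-15)-6 = -21

-21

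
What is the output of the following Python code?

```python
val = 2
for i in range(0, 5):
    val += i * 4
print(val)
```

i=0: val = 2+0*4 = 2
i=1: val = 2+1*4 = 6
i=2: val = 6+2*4 = 14
i=3: val = 14+3*4 = 26
i=4: val = 26+4*4 = 42

42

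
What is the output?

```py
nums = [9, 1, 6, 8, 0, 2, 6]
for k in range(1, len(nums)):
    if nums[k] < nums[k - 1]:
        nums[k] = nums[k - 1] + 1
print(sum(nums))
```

k=1: 1<9, nums[1] = 9+1 = 10 → [9, 10, 6, 8, 0, 2, 6]
k=2: 6<10, nums[2] = 10+1 = 11 → [9, 10, 11, 8, 0, 2, 6]
k=3: 8<11, nums[3] = 11+1 = 12 → [9, 10, 11, 12, 0, 2, 6]
k=4: 0<12, nums[4] = 12+1 = 13 → [9, 10, 11, 12, 13, 2, 6]
k=5: 2<13, nums[5] = 13+1 = 14 → [9, 10, 11, 12, 13, 14, 6]
k=6: 6<14, nums[6] = 14+1 = 15 → [9, 10, 11, 12, 13, 14, 15]
sum = 84

84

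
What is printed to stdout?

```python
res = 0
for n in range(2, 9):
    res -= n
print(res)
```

-35

n=2: res = 0-2 = -2
n=3: res = (-2)-3 = -5
n=4: res = (-5)-4 = -9
n=5: res = (-9)-5 = -14
n=6: res = (-14)-6 = -20
n=7: res = (-20)-7 = -27
n=8: res = (-27)-8 = -35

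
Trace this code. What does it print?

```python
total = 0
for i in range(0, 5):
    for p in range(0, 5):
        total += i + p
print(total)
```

i=0,p=0: total = 0+0 = 0
i=0,p=1: total = 0+1 = 1
i=0,p=2: total = 1+2 = 3
i=0,p=3: total = 3+3 = 6
i=0,p=4: total = 6+4 = 10
i=1,p=0: total = 10+1 = 11
i=1,p=1: total = 11+2 = 13
i=1,p=2: total = 13+3 = 16
i=1,p=3: total = 16+4 = 20
i=1,p=4: total = 20+5 = 25
i=2,p=0: total = 25+2 = 27
i=2,p=1: total = 27+3 = 30
i=2,p=2: total = 30+4 = 34
i=2,p=3: total = 34+5 = 39
i=2,p=4: total = 39+6 = 45
i=3,p=0: total = 45+3 = 48
i=3,p=1: total = 48+4 = 52
i=3,p=2: total = 52+5 = 57
i=3,p=3: total = 57+6 = 63
i=3,p=4: total = 63+7 = 70
i=4,p=0: total = 70+4 = 74
i=4,p=1: total = 74+5 = 79
i=4,p=2: total = 79+6 = 85
i=4,p=3: total = 85+7 = 92
i=4,p=4: total = 92+8 = 100

100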